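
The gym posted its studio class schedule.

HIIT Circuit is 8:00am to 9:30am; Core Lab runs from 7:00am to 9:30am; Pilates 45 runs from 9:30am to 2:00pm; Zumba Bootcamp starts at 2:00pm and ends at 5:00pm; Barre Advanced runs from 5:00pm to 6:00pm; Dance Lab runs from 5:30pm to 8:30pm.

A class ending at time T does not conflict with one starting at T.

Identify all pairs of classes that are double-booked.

Two intervals overlap when each starts before the other ends.
Sorted by start: Core Lab, HIIT Circuit, Pilates 45, Zumba Bootcamp, Barre Advanced, Dance Lab.
HIIT Circuit starts before Core Lab ends → Core Lab and HIIT Circuit overlap.
Pilates 45 starts exactly when Core Lab ends (back-to-back, no overlap), so Core Lab has no further overlaps.
Pilates 45 starts exactly when HIIT Circuit ends (back-to-back, no overlap), so HIIT Circuit has no further overlaps.
Zumba Bootcamp starts exactly when Pilates 45 ends (back-to-back, no overlap), so Pilates 45 has no further overlaps.
Barre Advanced starts exactly when Zumba Bootcamp ends (back-to-back, no overlap), so Zumba Bootcamp has no further overlaps.
Dance Lab starts before Barre Advanced ends → Barre Advanced and Dance Lab overlap.

Barre Advanced & Dance Lab, Core Lab & HIIT Circuit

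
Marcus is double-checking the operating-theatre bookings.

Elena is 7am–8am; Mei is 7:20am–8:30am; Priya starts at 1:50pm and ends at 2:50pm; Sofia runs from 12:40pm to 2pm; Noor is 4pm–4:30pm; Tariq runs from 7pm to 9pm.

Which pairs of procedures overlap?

Sorted by start: Elena, Mei, Sofia, Priya, Noor, Tariq.
Mei starts before Elena ends → Elena and Mei overlap.
Sofia starts after Elena ends, so nothing later overlaps Elena either.
Sofia starts after Mei ends, so nothing later overlaps Mei either.
Priya starts before Sofia ends → Sofia and Priya overlap.
Noor starts after Sofia ends, so nothing later overlaps Sofia either.
Noor starts after Priya ends, so nothing later overlaps Priya either.
Tariq starts after Noor ends.

Elena & Mei, Priya & Sofia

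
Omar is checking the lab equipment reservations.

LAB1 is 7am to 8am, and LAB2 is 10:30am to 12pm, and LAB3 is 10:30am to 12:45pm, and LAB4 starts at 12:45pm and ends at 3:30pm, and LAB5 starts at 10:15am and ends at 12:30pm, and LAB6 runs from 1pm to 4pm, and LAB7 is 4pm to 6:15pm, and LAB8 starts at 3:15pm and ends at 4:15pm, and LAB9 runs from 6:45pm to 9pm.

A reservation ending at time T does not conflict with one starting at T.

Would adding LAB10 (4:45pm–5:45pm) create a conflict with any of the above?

Yes — it overlaps LAB7

LAB1: ends 8am at or before LAB10 starts 4:45pm → clear.
LAB5: ends 12:30pm at or before LAB10 starts 4:45pm → clear.
LAB2: ends 12pm at or before LAB10 starts 4:45pm → clear.
LAB3: ends 12:45pm at or before LAB10 starts 4:45pm → clear.
LAB4: ends 3:30pm at or before LAB10 starts 4:45pm → clear.
LAB6: ends 4pm at or before LAB10 starts 4:45pm → clear.
LAB8: ends 4:15pm at or before LAB10 starts 4:45pm → clear.
LAB7: starts 4pm before LAB10 ends 5:45pm, and ends 6:15pm after LAB10 starts 4:45pm → overlap.
LAB9: starts 6:45pm at or after LAB10 ends 5:45pm → clear.
LAB10 overlaps LAB7.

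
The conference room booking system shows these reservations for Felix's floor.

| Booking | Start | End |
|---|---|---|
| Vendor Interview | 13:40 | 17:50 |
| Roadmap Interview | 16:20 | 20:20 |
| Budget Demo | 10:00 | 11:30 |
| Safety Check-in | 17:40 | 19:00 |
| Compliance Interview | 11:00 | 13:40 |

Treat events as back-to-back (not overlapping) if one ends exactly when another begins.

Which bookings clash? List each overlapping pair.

Budget Demo & Compliance Interview, Roadmap Interview & Safety Check-in, Roadmap Interview & Vendor Interview, Safety Check-in & Vendor Interview

Sorted by start: Budget Demo, Compliance Interview, Vendor Interview, Roadmap Interview, Safety Check-in.
Compliance Interview starts before Budget Demo ends → Budget Demo and Compliance Interview overlap.
Vendor Interview starts after Budget Demo ends, so nothing later overlaps Budget Demo either.
Vendor Interview starts exactly when Compliance Interview ends (back-to-back, no overlap), so nothing later overlaps Compliance Interview either.
Roadmap Interview starts before Vendor Interview ends → Vendor Interview and Roadmap Interview overlap.
Safety Check-in starts before Vendor Interview ends → Vendor Interview and Safety Check-in overlap.
Safety Check-in starts before Roadmap Interview ends → Roadmap Interview and Safety Check-in overlap.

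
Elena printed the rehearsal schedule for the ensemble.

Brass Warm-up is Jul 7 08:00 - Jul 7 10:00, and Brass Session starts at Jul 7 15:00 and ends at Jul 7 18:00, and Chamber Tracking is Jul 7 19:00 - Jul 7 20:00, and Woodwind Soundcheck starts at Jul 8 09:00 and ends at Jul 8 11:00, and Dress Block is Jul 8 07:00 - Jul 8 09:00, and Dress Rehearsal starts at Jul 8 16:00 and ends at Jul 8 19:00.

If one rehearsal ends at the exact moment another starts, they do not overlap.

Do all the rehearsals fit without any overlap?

Yes

Sorted by start: Brass Warm-up, Brass Session, Chamber Tracking, Dress Block, Woodwind Soundcheck, Dress Rehearsal.
Brass Session starts after Brass Warm-up ends, so nothing later overlaps Brass Warm-up either.
Chamber Tracking starts after Brass Session ends, so nothing later overlaps Brass Session either.
Dress Block starts after Chamber Tracking ends, so nothing later overlaps Chamber Tracking either.
Woodwind Soundcheck starts exactly when Dress Block ends (back-to-back, no overlap), so nothing later overlaps Dress Block either.
Dress Rehearsal starts after Woodwind Soundcheck ends.
Every pair is clear; the schedule has no overlaps.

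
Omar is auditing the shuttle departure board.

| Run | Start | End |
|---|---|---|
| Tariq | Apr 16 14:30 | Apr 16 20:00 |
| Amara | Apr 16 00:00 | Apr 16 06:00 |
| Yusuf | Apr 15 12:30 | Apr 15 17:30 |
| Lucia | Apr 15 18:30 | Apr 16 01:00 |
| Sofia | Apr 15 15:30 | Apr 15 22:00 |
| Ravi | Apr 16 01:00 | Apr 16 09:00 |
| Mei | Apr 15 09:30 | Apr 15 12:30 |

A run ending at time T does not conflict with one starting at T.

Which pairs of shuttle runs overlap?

Sorted by start: Mei, Yusuf, Sofia, Lucia, Amara, Ravi, Tariq.
Yusuf starts exactly when Mei ends (back-to-back, no overlap), so nothing later overlaps Mei either.
Sofia starts before Yusuf ends → Yusuf and Sofia overlap.
Lucia starts after Yusuf ends, so nothing later overlaps Yusuf either.
Lucia starts before Sofia ends → Sofia and Lucia overlap.
Amara starts after Sofia ends, so nothing later overlaps Sofia either.
Amara starts before Lucia ends → Lucia and Amara overlap.
Ravi starts exactly when Lucia ends (back-to-back, no overlap), so nothing later overlaps Lucia either.
Ravi starts before Amara ends → Amara and Ravi overlap.
Tariq starts after Amara ends.
Tariq starts after Ravi ends.

Amara & Lucia, Amara & Ravi, Lucia & Sofia, Sofia & Yusuf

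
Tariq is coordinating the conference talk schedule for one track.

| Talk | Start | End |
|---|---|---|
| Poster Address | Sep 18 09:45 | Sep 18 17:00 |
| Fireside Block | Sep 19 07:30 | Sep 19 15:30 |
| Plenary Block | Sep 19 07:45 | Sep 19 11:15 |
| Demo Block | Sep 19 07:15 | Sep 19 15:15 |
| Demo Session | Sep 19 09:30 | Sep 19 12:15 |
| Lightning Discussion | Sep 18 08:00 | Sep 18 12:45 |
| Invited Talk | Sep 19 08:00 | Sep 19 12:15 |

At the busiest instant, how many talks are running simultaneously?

5

Walk through starts and ends in time order (an end at T is processed before a start at T):
Sep 18 08:00 start Lightning Discussion → 1
Sep 18 09:45 start Poster Address → 2
Sep 18 12:45 end Lightning Discussion → 1
Sep 18 17:00 end Poster Address → 0
Sep 19 07:15 start Demo Block → 1
Sep 19 07:30 start Fireside Block → 2
Sep 19 07:45 start Plenary Block → 3
Sep 19 08:00 start Invited Talk → 4
Sep 19 09:30 start Demo Session → 5
Sep 19 11:15 end Plenary Block → 4
Sep 19 12:15 end Demo Session → 3
Sep 19 12:15 end Invited Talk → 2
Sep 19 15:15 end Demo Block → 1
Sep 19 15:30 end Fireside Block → 0
Peak is 5, at Sep 19 09:30 (Demo Block, Demo Session, Fireside Block, Invited Talk, Plenary Block).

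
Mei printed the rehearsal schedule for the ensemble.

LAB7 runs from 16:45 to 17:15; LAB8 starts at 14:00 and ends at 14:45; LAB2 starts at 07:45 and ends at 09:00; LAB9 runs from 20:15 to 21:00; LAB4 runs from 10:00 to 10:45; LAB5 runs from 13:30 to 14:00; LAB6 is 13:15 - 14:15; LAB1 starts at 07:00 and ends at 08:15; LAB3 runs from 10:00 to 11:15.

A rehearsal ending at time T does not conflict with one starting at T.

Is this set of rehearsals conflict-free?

No

Sorted by start: LAB1, LAB2, LAB3, LAB4, LAB6, LAB5, LAB8, LAB7, LAB9.
LAB2 starts before LAB1 ends → LAB1 and LAB2 overlap.
That's a conflict, so the schedule is not conflict-free.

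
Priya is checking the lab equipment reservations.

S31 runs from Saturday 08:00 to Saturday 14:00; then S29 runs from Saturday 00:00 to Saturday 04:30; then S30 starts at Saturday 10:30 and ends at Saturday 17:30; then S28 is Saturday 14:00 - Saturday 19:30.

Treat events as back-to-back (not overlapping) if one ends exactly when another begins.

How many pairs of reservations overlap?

Sorted by start: S29, S31, S30, S28.
S31 starts after S29 ends, so S29 has no further overlaps.
S30 starts before S31 ends → S31 and S30 overlap.
S28 starts exactly when S31 ends (back-to-back, no overlap).
S28 starts before S30 ends → S30 and S28 overlap.
Overlapping pairs: S28 & S30, S30 & S31 — 2 in total.

2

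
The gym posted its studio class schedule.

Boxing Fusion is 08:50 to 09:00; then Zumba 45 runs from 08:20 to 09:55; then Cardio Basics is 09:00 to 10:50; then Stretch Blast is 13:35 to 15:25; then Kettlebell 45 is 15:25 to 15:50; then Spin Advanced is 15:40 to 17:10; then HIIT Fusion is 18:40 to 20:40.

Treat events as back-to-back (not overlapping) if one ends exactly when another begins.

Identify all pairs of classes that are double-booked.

Boxing Fusion & Zumba 45, Cardio Basics & Zumba 45, Kettlebell 45 & Spin Advanced

Two intervals overlap when each starts before the other ends.
Sorted by start: Zumba 45, Boxing Fusion, Cardio Basics, Stretch Blast, Kettlebell 45, Spin Advanced, HIIT Fusion.
Boxing Fusion starts before Zumba 45 ends → Zumba 45 and Boxing Fusion overlap.
Cardio Basics starts before Zumba 45 ends → Zumba 45 and Cardio Basics overlap.
Stretch Blast starts after Zumba 45 ends, so Zumba 45 has no further overlaps.
Cardio Basics starts exactly when Boxing Fusion ends (back-to-back, no overlap), so Boxing Fusion has no further overlaps.
Stretch Blast starts after Cardio Basics ends, so Cardio Basics has no further overlaps.
Kettlebell 45 starts exactly when Stretch Blast ends (back-to-back, no overlap), so Stretch Blast has no further overlaps.
Spin Advanced starts before Kettlebell 45 ends → Kettlebell 45 and Spin Advanced overlap.
HIIT Fusion starts after Kettlebell 45 ends.
HIIT Fusion starts after Spin Advanced ends.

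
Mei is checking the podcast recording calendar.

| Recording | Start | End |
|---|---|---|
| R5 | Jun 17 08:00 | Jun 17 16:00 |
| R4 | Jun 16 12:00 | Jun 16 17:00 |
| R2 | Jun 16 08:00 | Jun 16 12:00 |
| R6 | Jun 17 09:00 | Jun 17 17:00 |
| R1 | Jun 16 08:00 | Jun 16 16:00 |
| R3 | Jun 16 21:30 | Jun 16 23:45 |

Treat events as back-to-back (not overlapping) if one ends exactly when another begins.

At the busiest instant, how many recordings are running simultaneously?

2

Sweep the timeline, counting +1 at each start and −1 at each end (ends before starts at a tie):
Jun 16 08:00 start R1 → 1
Jun 16 08:00 start R2 → 2
Jun 16 12:00 end R2 → 1
Jun 16 12:00 start R4 → 2
Jun 16 16:00 end R1 → 1
Jun 16 17:00 end R4 → 0
Jun 16 21:30 start R3 → 1
Jun 16 23:45 end R3 → 0
Jun 17 08:00 start R5 → 1
Jun 17 09:00 start R6 → 2
Jun 17 16:00 end R5 → 1
Jun 17 17:00 end R6 → 0
Peak is 2, at Jun 16 08:00 (R1, R2).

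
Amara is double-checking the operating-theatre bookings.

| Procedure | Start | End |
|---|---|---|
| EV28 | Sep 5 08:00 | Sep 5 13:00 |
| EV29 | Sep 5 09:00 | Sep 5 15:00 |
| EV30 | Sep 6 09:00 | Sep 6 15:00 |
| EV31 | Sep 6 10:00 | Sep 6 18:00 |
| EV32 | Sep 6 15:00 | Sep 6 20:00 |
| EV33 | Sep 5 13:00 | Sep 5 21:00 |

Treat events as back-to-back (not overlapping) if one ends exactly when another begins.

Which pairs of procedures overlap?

EV28 & EV29, EV29 & EV33, EV30 & EV31, EV31 & EV32

Sorted by start: EV28, EV29, EV33, EV30, EV31, EV32.
EV29 starts before EV28 ends → EV28 and EV29 overlap.
EV33 starts exactly when EV28 ends (back-to-back, no overlap), so nothing later overlaps EV28 either.
EV33 starts before EV29 ends → EV29 and EV33 overlap.
EV30 starts after EV29 ends, so nothing later overlaps EV29 either.
EV30 starts after EV33 ends, so nothing later overlaps EV33 either.
EV31 starts before EV30 ends → EV30 and EV31 overlap.
EV32 starts exactly when EV30 ends (back-to-back, no overlap).
EV32 starts before EV31 ends → EV31 and EV32 overlap.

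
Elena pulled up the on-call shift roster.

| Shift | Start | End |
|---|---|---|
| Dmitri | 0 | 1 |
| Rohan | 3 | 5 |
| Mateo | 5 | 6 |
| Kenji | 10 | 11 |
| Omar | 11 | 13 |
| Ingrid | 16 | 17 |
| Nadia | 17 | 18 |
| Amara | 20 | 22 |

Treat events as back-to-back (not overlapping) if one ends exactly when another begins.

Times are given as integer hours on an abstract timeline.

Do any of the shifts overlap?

No

Two intervals overlap when each starts before the other ends.
Sorted by start: Dmitri, Rohan, Mateo, Kenji, Omar, Ingrid, Nadia, Amara.
Rohan starts after Dmitri ends, so Dmitri has no further overlaps.
Mateo starts exactly when Rohan ends (back-to-back, no overlap), so Rohan has no further overlaps.
Kenji starts after Mateo ends, so Mateo has no further overlaps.
Omar starts exactly when Kenji ends (back-to-back, no overlap), so Kenji has no further overlaps.
Ingrid starts after Omar ends, so Omar has no further overlaps.
Nadia starts exactly when Ingrid ends (back-to-back, no overlap), so Ingrid has no further overlaps.
Amara starts after Nadia ends.
Every pair is clear; the schedule has no overlaps.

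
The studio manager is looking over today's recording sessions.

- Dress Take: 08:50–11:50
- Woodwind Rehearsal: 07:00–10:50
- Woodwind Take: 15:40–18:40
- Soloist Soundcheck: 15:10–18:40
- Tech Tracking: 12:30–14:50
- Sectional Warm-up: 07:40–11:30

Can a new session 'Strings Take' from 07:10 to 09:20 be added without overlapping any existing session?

Woodwind Rehearsal: starts 07:00 before Strings Take ends 09:20, and ends 10:50 after Strings Take starts 07:10 → overlap.
Sectional Warm-up: starts 07:40 before Strings Take ends 09:20, and ends 11:30 after Strings Take starts 07:10 → overlap.
Dress Take: starts 08:50 before Strings Take ends 09:20, and ends 11:50 after Strings Take starts 07:10 → overlap.
Tech Tracking: starts 12:30 at or after Strings Take ends 09:20 → clear.
Soloist Soundcheck: starts 15:10 at or after Strings Take ends 09:20 → clear.
Woodwind Take: starts 15:40 at or after Strings Take ends 09:20 → clear.
Strings Take overlaps Woodwind Rehearsal, Sectional Warm-up, Dress Take.

No — it overlaps Dress Take, Sectional Warm-up, Woodwind Rehearsal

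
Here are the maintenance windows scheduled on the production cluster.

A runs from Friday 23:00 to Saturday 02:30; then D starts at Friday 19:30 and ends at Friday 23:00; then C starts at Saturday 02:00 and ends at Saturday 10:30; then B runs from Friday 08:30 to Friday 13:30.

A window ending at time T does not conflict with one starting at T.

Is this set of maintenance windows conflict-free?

Sorted by start: B, D, A, C.
D starts after B ends; B is clear from here.
A starts exactly when D ends (back-to-back, no overlap); D is clear from here.
C starts before A ends → A and C overlap.
That's a conflict, so the schedule is not conflict-free.

No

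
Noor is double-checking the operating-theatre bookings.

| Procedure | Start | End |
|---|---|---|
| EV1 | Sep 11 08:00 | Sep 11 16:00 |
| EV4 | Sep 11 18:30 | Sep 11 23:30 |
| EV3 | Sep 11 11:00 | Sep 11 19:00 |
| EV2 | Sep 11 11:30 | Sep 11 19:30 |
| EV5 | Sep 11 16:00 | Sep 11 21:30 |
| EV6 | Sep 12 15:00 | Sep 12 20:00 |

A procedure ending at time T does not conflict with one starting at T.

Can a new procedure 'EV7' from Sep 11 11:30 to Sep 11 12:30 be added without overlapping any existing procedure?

EV1: starts Sep 11 08:00 before EV7 ends Sep 11 12:30, and ends Sep 11 16:00 after EV7 starts Sep 11 11:30 → overlap.
EV3: starts Sep 11 11:00 before EV7 ends Sep 11 12:30, and ends Sep 11 19:00 after EV7 starts Sep 11 11:30 → overlap.
EV2: starts Sep 11 11:30 before EV7 ends Sep 11 12:30, and ends Sep 11 19:30 after EV7 starts Sep 11 11:30 → overlap.
EV5: starts Sep 11 16:00 at or after EV7 ends Sep 11 12:30 → clear.
EV4: starts Sep 11 18:30 at or after EV7 ends Sep 11 12:30 → clear.
EV6: starts Sep 12 15:00 at or after EV7 ends Sep 11 12:30 → clear.
EV7 overlaps EV1, EV2, EV3.

No — it overlaps EV1, EV2, EV3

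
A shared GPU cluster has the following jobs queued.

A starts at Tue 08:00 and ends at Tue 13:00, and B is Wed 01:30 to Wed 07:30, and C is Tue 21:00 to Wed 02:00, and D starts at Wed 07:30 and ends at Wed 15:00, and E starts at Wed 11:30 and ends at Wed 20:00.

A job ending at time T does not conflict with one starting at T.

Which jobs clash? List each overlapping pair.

B & C, D & E

Two intervals overlap when each starts before the other ends.
Sorted by start: A, C, B, D, E.
C starts after A ends; A is clear from here.
B starts before C ends → C and B overlap.
D starts after C ends; C is clear from here.
D starts exactly when B ends (back-to-back, no overlap); B is clear from here.
E starts before D ends → D and E overlap.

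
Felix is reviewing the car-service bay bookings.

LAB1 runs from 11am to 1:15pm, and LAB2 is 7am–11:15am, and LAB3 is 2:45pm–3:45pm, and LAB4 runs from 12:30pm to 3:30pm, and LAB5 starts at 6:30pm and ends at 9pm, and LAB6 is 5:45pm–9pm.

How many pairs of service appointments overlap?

Sorted by start: LAB2, LAB1, LAB4, LAB3, LAB6, LAB5.
LAB1 starts before LAB2 ends → LAB2 and LAB1 overlap.
LAB4 starts after LAB2 ends, so LAB2 has no further overlaps.
LAB4 starts before LAB1 ends → LAB1 and LAB4 overlap.
LAB3 starts after LAB1 ends, so LAB1 has no further overlaps.
LAB3 starts before LAB4 ends → LAB4 and LAB3 overlap.
LAB6 starts after LAB4 ends, so LAB4 has no further overlaps.
LAB6 starts after LAB3 ends, so LAB3 has no further overlaps.
LAB5 starts before LAB6 ends → LAB6 and LAB5 overlap.
Overlapping pairs: LAB1 & LAB2, LAB1 & LAB4, LAB3 & LAB4, LAB5 & LAB6 — 4 in total.

4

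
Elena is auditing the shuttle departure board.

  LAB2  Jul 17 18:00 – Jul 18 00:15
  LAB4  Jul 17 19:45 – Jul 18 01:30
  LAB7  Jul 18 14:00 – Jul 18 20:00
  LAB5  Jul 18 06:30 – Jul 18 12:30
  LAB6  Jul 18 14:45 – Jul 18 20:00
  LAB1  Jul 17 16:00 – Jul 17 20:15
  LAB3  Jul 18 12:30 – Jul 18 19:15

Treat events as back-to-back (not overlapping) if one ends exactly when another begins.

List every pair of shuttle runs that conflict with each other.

LAB1 & LAB2, LAB1 & LAB4, LAB2 & LAB4, LAB3 & LAB6, LAB3 & LAB7, LAB6 & LAB7

Sorted by start: LAB1, LAB2, LAB4, LAB5, LAB3, LAB7, LAB6.
LAB2 starts before LAB1 ends → LAB1 and LAB2 overlap.
LAB4 starts before LAB1 ends → LAB1 and LAB4 overlap.
LAB5 starts after LAB1 ends, so LAB1 has no further overlaps.
LAB4 starts before LAB2 ends → LAB2 and LAB4 overlap.
LAB5 starts after LAB2 ends, so LAB2 has no further overlaps.
LAB5 starts after LAB4 ends, so LAB4 has no further overlaps.
LAB3 starts exactly when LAB5 ends (back-to-back, no overlap), so LAB5 has no further overlaps.
LAB7 starts before LAB3 ends → LAB3 and LAB7 overlap.
LAB6 starts before LAB3 ends → LAB3 and LAB6 overlap.
LAB6 starts before LAB7 ends → LAB7 and LAB6 overlap.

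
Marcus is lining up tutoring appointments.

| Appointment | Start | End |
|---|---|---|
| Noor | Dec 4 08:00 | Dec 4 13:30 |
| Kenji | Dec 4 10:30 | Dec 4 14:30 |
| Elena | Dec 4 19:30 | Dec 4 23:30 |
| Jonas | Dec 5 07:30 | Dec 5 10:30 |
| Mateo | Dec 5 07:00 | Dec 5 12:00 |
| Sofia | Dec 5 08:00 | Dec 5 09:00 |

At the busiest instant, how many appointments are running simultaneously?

3

Walk through starts and ends in time order (an end at T is processed before a start at T):
Dec 4 08:00 start Noor → 1
Dec 4 10:30 start Kenji → 2
Dec 4 13:30 end Noor → 1
Dec 4 14:30 end Kenji → 0
Dec 4 19:30 start Elena → 1
Dec 4 23:30 end Elena → 0
Dec 5 07:00 start Mateo → 1
Dec 5 07:30 start Jonas → 2
Dec 5 08:00 start Sofia → 3
Dec 5 09:00 end Sofia → 2
Dec 5 10:30 end Jonas → 1
Dec 5 12:00 end Mateo → 0
Peak is 3, at Dec 5 08:00 (Jonas, Mateo, Sofia).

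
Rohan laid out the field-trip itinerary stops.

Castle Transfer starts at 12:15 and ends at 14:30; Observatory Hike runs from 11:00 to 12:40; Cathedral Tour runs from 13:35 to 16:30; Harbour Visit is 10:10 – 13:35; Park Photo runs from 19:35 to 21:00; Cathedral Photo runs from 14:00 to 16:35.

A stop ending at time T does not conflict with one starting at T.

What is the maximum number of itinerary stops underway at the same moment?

Sort all start/end points and keep a running count:
10:10 start Harbour Visit → 1
11:00 start Observatory Hike → 2
12:15 start Castle Transfer → 3
12:40 end Observatory Hike → 2
13:35 end Harbour Visit → 1
13:35 start Cathedral Tour → 2
14:00 start Cathedral Photo → 3
14:30 end Castle Transfer → 2
16:30 end Cathedral Tour → 1
16:35 end Cathedral Photo → 0
19:35 start Park Photo → 1
21:00 end Park Photo → 0
Peak is 3, at 12:15 (Castle Transfer, Harbour Visit, Observatory Hike).

3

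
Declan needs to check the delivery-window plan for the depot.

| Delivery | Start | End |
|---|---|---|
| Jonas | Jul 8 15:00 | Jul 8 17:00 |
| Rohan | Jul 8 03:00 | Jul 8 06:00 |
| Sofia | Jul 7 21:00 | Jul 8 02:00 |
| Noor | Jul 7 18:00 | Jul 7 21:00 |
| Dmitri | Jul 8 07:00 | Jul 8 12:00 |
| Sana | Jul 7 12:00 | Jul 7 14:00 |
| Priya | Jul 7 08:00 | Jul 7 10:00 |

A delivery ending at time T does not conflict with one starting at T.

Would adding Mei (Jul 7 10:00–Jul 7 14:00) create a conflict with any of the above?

Priya: ends Jul 7 10:00 at or before Mei starts Jul 7 10:00 → clear.
Sana: starts Jul 7 12:00 before Mei ends Jul 7 14:00, and ends Jul 7 14:00 after Mei starts Jul 7 10:00 → overlap.
Noor: starts Jul 7 18:00 at or after Mei ends Jul 7 14:00 → clear.
Sofia: starts Jul 7 21:00 at or after Mei ends Jul 7 14:00 → clear.
Rohan: starts Jul 8 03:00 at or after Mei ends Jul 7 14:00 → clear.
Dmitri: starts Jul 8 07:00 at or after Mei ends Jul 7 14:00 → clear.
Jonas: starts Jul 8 15:00 at or after Mei ends Jul 7 14:00 → clear.
Mei overlaps Sana.

Yes — it overlaps Sana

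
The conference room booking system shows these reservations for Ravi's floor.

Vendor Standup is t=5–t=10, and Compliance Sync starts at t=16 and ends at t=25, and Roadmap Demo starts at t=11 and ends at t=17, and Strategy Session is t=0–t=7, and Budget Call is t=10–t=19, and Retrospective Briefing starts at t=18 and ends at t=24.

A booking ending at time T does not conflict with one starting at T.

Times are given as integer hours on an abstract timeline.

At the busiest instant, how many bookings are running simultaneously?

3

Walk through starts and ends in time order (an end at T is processed before a start at T):
t=0 start Strategy Session → 1
t=5 start Vendor Standup → 2
t=7 end Strategy Session → 1
t=10 end Vendor Standup → 0
t=10 start Budget Call → 1
t=11 start Roadmap Demo → 2
t=16 start Compliance Sync → 3
t=17 end Roadmap Demo → 2
t=18 start Retrospective Briefing → 3
t=19 end Budget Call → 2
t=24 end Retrospective Briefing → 1
t=25 end Compliance Sync → 0
Peak is 3, at t=16 (Budget Call, Compliance Sync, Roadmap Demo).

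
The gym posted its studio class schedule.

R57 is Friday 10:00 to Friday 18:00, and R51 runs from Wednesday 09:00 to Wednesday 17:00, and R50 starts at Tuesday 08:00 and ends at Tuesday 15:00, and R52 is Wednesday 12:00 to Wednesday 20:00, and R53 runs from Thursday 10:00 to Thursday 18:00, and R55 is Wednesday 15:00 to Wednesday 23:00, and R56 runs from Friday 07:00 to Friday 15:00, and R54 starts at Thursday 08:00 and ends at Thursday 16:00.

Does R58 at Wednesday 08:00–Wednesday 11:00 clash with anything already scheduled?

Yes — it overlaps R51

R50: ends Tuesday 15:00 at or before R58 starts Wednesday 08:00 → clear.
R51: starts Wednesday 09:00 before R58 ends Wednesday 11:00, and ends Wednesday 17:00 after R58 starts Wednesday 08:00 → overlap.
R52: starts Wednesday 12:00 at or after R58 ends Wednesday 11:00 → clear.
R55: starts Wednesday 15:00 at or after R58 ends Wednesday 11:00 → clear.
R54: starts Thursday 08:00 at or after R58 ends Wednesday 11:00 → clear.
R53: starts Thursday 10:00 at or after R58 ends Wednesday 11:00 → clear.
R56: starts Friday 07:00 at or after R58 ends Wednesday 11:00 → clear.
R57: starts Friday 10:00 at or after R58 ends Wednesday 11:00 → clear.
R58 overlaps R51.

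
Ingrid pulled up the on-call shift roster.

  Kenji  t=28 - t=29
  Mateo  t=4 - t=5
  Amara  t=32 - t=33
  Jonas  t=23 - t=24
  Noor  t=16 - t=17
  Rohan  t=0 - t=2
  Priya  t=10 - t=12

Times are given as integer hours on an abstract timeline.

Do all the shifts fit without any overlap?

Yes

Sorted by start: Rohan, Mateo, Priya, Noor, Jonas, Kenji, Amara.
Mateo starts after Rohan ends — done with Rohan.
Priya starts after Mateo ends — done with Mateo.
Noor starts after Priya ends — done with Priya.
Jonas starts after Noor ends — done with Noor.
Kenji starts after Jonas ends — done with Jonas.
Amara starts after Kenji ends.
Every pair is clear; the schedule has no overlaps.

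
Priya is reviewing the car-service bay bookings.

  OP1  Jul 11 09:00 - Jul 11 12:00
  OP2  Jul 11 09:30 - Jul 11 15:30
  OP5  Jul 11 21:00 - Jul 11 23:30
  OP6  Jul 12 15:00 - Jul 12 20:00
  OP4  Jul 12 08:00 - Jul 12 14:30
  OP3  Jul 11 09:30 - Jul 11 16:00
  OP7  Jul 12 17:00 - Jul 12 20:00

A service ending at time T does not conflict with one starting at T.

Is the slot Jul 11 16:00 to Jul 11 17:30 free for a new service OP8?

OP1: ends Jul 11 12:00 at or before OP8 starts Jul 11 16:00 → clear.
OP2: ends Jul 11 15:30 at or before OP8 starts Jul 11 16:00 → clear.
OP3: ends Jul 11 16:00 at or before OP8 starts Jul 11 16:00 → clear.
OP5: starts Jul 11 21:00 at or after OP8 ends Jul 11 17:30 → clear.
OP4: starts Jul 12 08:00 at or after OP8 ends Jul 11 17:30 → clear.
OP6: starts Jul 12 15:00 at or after OP8 ends Jul 11 17:30 → clear.
OP7: starts Jul 12 17:00 at or after OP8 ends Jul 11 17:30 → clear.

Yes — the slot is free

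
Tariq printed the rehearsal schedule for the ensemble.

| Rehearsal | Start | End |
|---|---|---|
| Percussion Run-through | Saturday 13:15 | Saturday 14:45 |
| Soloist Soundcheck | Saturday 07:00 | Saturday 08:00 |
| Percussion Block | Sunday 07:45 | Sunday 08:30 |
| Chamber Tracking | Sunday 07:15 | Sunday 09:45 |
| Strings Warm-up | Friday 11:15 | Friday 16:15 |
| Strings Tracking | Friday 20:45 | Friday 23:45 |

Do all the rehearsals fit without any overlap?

No

Sorted by start: Strings Warm-up, Strings Tracking, Soloist Soundcheck, Percussion Run-through, Chamber Tracking, Percussion Block.
Strings Tracking starts after Strings Warm-up ends, so nothing later overlaps Strings Warm-up either.
Soloist Soundcheck starts after Strings Tracking ends, so nothing later overlaps Strings Tracking either.
Percussion Run-through starts after Soloist Soundcheck ends, so nothing later overlaps Soloist Soundcheck either.
Chamber Tracking starts after Percussion Run-through ends, so nothing later overlaps Percussion Run-through either.
Percussion Block starts before Chamber Tracking ends → Chamber Tracking and Percussion Block overlap.
That's a conflict, so the schedule is not conflict-free.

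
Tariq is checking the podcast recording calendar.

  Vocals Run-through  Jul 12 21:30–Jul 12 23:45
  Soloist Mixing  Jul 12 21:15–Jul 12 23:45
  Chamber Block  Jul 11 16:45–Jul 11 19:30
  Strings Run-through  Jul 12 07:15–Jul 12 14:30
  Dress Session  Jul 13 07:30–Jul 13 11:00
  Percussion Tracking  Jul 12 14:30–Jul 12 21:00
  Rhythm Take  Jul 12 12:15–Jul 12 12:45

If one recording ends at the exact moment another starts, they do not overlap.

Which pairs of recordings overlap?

Check each pair: they overlap iff neither finishes before the other starts.
Sorted by start: Chamber Block, Strings Run-through, Rhythm Take, Percussion Tracking, Soloist Mixing, Vocals Run-through, Dress Session.
Strings Run-through starts after Chamber Block ends, so Chamber Block has no further overlaps.
Rhythm Take starts before Strings Run-through ends → Strings Run-through and Rhythm Take overlap.
Percussion Tracking starts exactly when Strings Run-through ends (back-to-back, no overlap), so Strings Run-through has no further overlaps.
Percussion Tracking starts after Rhythm Take ends, so Rhythm Take has no further overlaps.
Soloist Mixing starts after Percussion Tracking ends, so Percussion Tracking has no further overlaps.
Vocals Run-through starts before Soloist Mixing ends → Soloist Mixing and Vocals Run-through overlap.
Dress Session starts after Soloist Mixing ends.
Dress Session starts after Vocals Run-through ends.

Rhythm Take & Strings Run-through, Soloist Mixing & Vocals Run-through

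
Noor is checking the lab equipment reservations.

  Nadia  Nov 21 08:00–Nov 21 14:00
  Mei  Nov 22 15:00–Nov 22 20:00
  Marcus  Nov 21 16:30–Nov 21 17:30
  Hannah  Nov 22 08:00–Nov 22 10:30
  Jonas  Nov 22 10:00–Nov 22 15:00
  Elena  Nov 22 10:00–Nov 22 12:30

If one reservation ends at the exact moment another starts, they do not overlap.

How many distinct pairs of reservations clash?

Sorted by start: Nadia, Marcus, Hannah, Jonas, Elena, Mei.
Marcus starts after Nadia ends, so Nadia has no further overlaps.
Hannah starts after Marcus ends, so Marcus has no further overlaps.
Jonas starts before Hannah ends → Hannah and Jonas overlap.
Elena starts before Hannah ends → Hannah and Elena overlap.
Mei starts after Hannah ends.
Elena starts before Jonas ends → Jonas and Elena overlap.
Mei starts exactly when Jonas ends (back-to-back, no overlap).
Mei starts after Elena ends.
Overlapping pairs: Elena & Hannah, Elena & Jonas, Hannah & Jonas — 3 in total.

3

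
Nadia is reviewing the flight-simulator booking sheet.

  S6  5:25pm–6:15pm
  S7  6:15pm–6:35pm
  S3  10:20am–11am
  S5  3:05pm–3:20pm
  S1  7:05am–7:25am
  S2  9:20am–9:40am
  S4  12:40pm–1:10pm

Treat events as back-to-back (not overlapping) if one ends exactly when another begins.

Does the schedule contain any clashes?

Sorted by start: S1, S2, S3, S4, S5, S6, S7.
S2 starts after S1 ends — done with S1.
S3 starts after S2 ends — done with S2.
S4 starts after S3 ends — done with S3.
S5 starts after S4 ends — done with S4.
S6 starts after S5 ends — done with S5.
S7 starts exactly when S6 ends (back-to-back, no overlap).
Every pair is clear; the schedule has no overlaps.

No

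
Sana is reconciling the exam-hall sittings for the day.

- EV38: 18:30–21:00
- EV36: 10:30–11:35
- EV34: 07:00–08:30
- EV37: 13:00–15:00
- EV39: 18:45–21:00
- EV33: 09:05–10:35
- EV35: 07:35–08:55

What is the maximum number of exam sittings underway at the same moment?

Sort all start/end points and keep a running count:
07:00 start EV34 → 1
07:35 start EV35 → 2
08:30 end EV34 → 1
08:55 end EV35 → 0
09:05 start EV33 → 1
10:30 start EV36 → 2
10:35 end EV33 → 1
11:35 end EV36 → 0
13:00 start EV37 → 1
15:00 end EV37 → 0
18:30 start EV38 → 1
18:45 start EV39 → 2
21:00 end EV38 → 1
21:00 end EV39 → 0
Peak is 2, at 07:35 (EV34, EV35).

2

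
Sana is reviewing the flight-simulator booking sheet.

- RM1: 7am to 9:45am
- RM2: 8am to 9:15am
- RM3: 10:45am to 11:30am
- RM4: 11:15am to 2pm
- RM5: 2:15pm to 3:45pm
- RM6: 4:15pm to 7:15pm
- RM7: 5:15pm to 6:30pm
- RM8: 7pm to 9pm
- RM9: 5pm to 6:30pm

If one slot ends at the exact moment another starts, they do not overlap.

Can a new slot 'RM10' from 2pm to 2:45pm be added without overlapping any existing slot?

RM1: ends 9:45am at or before RM10 starts 2pm → clear.
RM2: ends 9:15am at or before RM10 starts 2pm → clear.
RM3: ends 11:30am at or before RM10 starts 2pm → clear.
RM4: ends 2pm at or before RM10 starts 2pm → clear.
RM5: starts 2:15pm before RM10 ends 2:45pm, and ends 3:45pm after RM10 starts 2pm → overlap.
RM6: starts 4:15pm at or after RM10 ends 2:45pm → clear.
RM9: starts 5pm at or after RM10 ends 2:45pm → clear.
RM7: starts 5:15pm at or after RM10 ends 2:45pm → clear.
RM8: starts 7pm at or after RM10 ends 2:45pm → clear.
RM10 overlaps RM5.

No — it overlaps RM5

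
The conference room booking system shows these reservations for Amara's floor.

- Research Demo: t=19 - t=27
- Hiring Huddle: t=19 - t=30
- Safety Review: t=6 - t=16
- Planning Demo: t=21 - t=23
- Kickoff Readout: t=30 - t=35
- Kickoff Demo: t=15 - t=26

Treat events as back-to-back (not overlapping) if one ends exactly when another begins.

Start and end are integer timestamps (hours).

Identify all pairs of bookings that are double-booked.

Sorted by start: Safety Review, Kickoff Demo, Hiring Huddle, Research Demo, Planning Demo, Kickoff Readout.
Kickoff Demo starts before Safety Review ends → Safety Review and Kickoff Demo overlap.
Hiring Huddle starts after Safety Review ends; Safety Review is clear from here.
Hiring Huddle starts before Kickoff Demo ends → Kickoff Demo and Hiring Huddle overlap.
Research Demo starts before Kickoff Demo ends → Kickoff Demo and Research Demo overlap.
Planning Demo starts before Kickoff Demo ends → Kickoff Demo and Planning Demo overlap.
Kickoff Readout starts after Kickoff Demo ends.
Research Demo starts before Hiring Huddle ends → Hiring Huddle and Research Demo overlap.
Planning Demo starts before Hiring Huddle ends → Hiring Huddle and Planning Demo overlap.
Kickoff Readout starts exactly when Hiring Huddle ends (back-to-back, no overlap).
Planning Demo starts before Research Demo ends → Research Demo and Planning Demo overlap.
Kickoff Readout starts after Research Demo ends.
Kickoff Readout starts after Planning Demo ends.

Hiring Huddle & Kickoff Demo, Hiring Huddle & Planning Demo, Hiring Huddle & Research Demo, Kickoff Demo & Planning Demo, Kickoff Demo & Research Demo, Kickoff Demo & Safety Review, Planning Demo & Research Demo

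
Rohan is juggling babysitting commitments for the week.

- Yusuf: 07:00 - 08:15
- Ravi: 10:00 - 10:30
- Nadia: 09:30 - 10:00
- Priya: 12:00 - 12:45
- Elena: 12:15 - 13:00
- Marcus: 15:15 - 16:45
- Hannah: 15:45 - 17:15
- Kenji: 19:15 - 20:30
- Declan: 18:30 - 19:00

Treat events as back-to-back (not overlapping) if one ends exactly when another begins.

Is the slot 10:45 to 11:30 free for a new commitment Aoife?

Yes — the slot is free

Yusuf: ends 08:15 at or before Aoife starts 10:45 → clear.
Nadia: ends 10:00 at or before Aoife starts 10:45 → clear.
Ravi: ends 10:30 at or before Aoife starts 10:45 → clear.
Priya: starts 12:00 at or after Aoife ends 11:30 → clear.
Elena: starts 12:15 at or after Aoife ends 11:30 → clear.
Marcus: starts 15:15 at or after Aoife ends 11:30 → clear.
Hannah: starts 15:45 at or after Aoife ends 11:30 → clear.
Declan: starts 18:30 at or after Aoife ends 11:30 → clear.
Kenji: starts 19:15 at or after Aoife ends 11:30 → clear.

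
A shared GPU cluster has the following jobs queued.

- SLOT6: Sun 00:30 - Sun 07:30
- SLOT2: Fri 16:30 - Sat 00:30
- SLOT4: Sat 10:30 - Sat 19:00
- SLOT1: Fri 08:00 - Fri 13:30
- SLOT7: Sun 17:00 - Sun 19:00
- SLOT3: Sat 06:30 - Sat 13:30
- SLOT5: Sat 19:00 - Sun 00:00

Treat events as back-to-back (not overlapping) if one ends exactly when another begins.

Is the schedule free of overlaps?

No

Sorted by start: SLOT1, SLOT2, SLOT3, SLOT4, SLOT5, SLOT6, SLOT7.
SLOT2 starts after SLOT1 ends, so nothing later overlaps SLOT1 either.
SLOT3 starts after SLOT2 ends, so nothing later overlaps SLOT2 either.
SLOT4 starts before SLOT3 ends → SLOT3 and SLOT4 overlap.
That's a conflict, so the schedule is not conflict-free.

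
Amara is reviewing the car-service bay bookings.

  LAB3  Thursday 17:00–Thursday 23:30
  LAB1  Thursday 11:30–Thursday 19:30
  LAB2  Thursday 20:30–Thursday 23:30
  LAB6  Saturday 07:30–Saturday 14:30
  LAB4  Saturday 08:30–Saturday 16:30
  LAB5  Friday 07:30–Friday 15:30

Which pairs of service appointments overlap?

Check each pair: they overlap iff neither finishes before the other starts.
Sorted by start: LAB1, LAB3, LAB2, LAB5, LAB6, LAB4.
LAB3 starts before LAB1 ends → LAB1 and LAB3 overlap.
LAB2 starts after LAB1 ends; LAB1 is clear from here.
LAB2 starts before LAB3 ends → LAB3 and LAB2 overlap.
LAB5 starts after LAB3 ends; LAB3 is clear from here.
LAB5 starts after LAB2 ends; LAB2 is clear from here.
LAB6 starts after LAB5 ends; LAB5 is clear from here.
LAB4 starts before LAB6 ends → LAB6 and LAB4 overlap.

LAB1 & LAB3, LAB2 & LAB3, LAB4 & LAB6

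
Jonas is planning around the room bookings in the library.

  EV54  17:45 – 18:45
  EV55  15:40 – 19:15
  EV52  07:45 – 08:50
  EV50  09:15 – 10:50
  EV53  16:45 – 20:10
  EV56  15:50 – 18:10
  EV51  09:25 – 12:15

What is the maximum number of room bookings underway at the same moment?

Sweep the timeline, counting +1 at each start and −1 at each end (ends before starts at a tie):
07:45 start EV52 → 1
08:50 end EV52 → 0
09:15 start EV50 → 1
09:25 start EV51 → 2
10:50 end EV50 → 1
12:15 end EV51 → 0
15:40 start EV55 → 1
15:50 start EV56 → 2
16:45 start EV53 → 3
17:45 start EV54 → 4
18:10 end EV56 → 3
18:45 end EV54 → 2
19:15 end EV55 → 1
20:10 end EV53 → 0
Peak is 4, at 17:45 (EV53, EV54, EV55, EV56).

4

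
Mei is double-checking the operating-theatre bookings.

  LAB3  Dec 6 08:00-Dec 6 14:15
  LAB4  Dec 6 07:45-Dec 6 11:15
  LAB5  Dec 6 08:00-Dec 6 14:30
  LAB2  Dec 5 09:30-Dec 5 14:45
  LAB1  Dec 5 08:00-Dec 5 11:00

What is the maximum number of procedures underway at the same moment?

3

Sweep the timeline, counting +1 at each start and −1 at each end (ends before starts at a tie):
Dec 5 08:00 start LAB1 → 1
Dec 5 09:30 start LAB2 → 2
Dec 5 11:00 end LAB1 → 1
Dec 5 14:45 end LAB2 → 0
Dec 6 07:45 start LAB4 → 1
Dec 6 08:00 start LAB3 → 2
Dec 6 08:00 start LAB5 → 3
Dec 6 11:15 end LAB4 → 2
Dec 6 14:15 end LAB3 → 1
Dec 6 14:30 end LAB5 → 0
Peak is 3, at Dec 6 08:00 (LAB3, LAB4, LAB5).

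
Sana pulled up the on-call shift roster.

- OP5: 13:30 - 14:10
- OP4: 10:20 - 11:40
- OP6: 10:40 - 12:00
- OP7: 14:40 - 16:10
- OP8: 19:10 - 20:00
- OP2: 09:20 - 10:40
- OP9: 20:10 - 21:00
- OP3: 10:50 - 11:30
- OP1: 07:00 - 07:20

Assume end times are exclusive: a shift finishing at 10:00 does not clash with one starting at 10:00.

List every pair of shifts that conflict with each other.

OP2 & OP4, OP3 & OP4, OP3 & OP6, OP4 & OP6

Sorted by start: OP1, OP2, OP4, OP6, OP3, OP5, OP7, OP8, OP9.
OP2 starts after OP1 ends, so nothing later overlaps OP1 either.
OP4 starts before OP2 ends → OP2 and OP4 overlap.
OP6 starts exactly when OP2 ends (back-to-back, no overlap), so nothing later overlaps OP2 either.
OP6 starts before OP4 ends → OP4 and OP6 overlap.
OP3 starts before OP4 ends → OP4 and OP3 overlap.
OP5 starts after OP4 ends, so nothing later overlaps OP4 either.
OP3 starts before OP6 ends → OP6 and OP3 overlap.
OP5 starts after OP6 ends, so nothing later overlaps OP6 either.
OP5 starts after OP3 ends, so nothing later overlaps OP3 either.
OP7 starts after OP5 ends, so nothing later overlaps OP5 either.
OP8 starts after OP7 ends, so nothing later overlaps OP7 either.
OP9 starts after OP8 ends.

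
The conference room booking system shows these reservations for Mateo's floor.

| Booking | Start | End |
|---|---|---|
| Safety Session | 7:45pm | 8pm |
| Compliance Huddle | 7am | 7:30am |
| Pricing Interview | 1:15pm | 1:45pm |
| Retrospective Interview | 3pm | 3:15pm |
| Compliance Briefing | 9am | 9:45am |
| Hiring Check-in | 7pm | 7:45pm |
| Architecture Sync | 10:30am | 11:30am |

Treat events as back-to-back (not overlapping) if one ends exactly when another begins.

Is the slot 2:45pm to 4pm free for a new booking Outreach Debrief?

No — it overlaps Retrospective Interview

Compliance Huddle: ends 7:30am at or before Outreach Debrief starts 2:45pm → clear.
Compliance Briefing: ends 9:45am at or before Outreach Debrief starts 2:45pm → clear.
Architecture Sync: ends 11:30am at or before Outreach Debrief starts 2:45pm → clear.
Pricing Interview: ends 1:45pm at or before Outreach Debrief starts 2:45pm → clear.
Retrospective Interview: starts 3pm before Outreach Debrief ends 4pm, and ends 3:15pm after Outreach Debrief starts 2:45pm → overlap.
Hiring Check-in: starts 7pm at or after Outreach Debrief ends 4pm → clear.
Safety Session: starts 7:45pm at or after Outreach Debrief ends 4pm → clear.
Outreach Debrief overlaps Retrospective Interview.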